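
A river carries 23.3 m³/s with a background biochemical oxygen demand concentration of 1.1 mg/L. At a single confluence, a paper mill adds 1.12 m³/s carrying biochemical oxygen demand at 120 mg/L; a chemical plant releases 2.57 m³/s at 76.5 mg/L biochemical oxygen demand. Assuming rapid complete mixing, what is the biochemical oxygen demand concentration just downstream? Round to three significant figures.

13.2 mg/L

Mass balance: C = (23.30·1.100 + 1.120·120.0 + 2.570·76.50) / 26.99 = 356.6/26.99 = 13.21 mg/L.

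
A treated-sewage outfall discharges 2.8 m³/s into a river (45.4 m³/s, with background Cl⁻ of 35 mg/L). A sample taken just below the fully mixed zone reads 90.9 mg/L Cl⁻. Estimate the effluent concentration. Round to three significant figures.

Mass balance: 45.40·35.00 + 2.800·Cₑ = 48.20·90.90
→ Cₑ = (48.20·90.90 − 45.40·35.00) / 2.800 = 997.3 mg/L.

997 mg/L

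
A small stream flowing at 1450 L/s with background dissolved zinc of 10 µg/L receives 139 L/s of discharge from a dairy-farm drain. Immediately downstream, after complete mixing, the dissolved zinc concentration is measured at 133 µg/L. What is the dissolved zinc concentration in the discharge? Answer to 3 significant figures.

1420 µg/L

Mass balance: 1450·10.00 + 139.0·Cₑ = 1589·133.0
→ Cₑ = (1589·133.0 − 1450·10.00) / 139.0 = 1416 µg/L.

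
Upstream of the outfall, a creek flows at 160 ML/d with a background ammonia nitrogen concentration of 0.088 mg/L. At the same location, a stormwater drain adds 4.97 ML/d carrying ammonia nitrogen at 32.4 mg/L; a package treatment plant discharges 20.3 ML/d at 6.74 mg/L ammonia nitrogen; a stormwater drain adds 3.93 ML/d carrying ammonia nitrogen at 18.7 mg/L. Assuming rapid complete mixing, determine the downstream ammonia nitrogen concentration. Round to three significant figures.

After mixing, C = (160.0·0.08800 + 4.970·32.40 + 20.30·6.740 + 3.930·18.70) / 189.2 = 385.4/189.2 = 2.037 mg/L.

2.04 mg/L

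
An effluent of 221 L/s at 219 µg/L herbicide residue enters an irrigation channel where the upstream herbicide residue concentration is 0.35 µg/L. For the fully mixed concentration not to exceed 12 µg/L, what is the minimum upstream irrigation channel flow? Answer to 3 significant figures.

3930 L/s

Set C_mix = 12: (Q·0.3500 + 221.0·219.0) / (Q + 221.0) = 12
→ Q = 221.0·(219.0 − 12)/(12 − 0.3500) = 3927 L/s.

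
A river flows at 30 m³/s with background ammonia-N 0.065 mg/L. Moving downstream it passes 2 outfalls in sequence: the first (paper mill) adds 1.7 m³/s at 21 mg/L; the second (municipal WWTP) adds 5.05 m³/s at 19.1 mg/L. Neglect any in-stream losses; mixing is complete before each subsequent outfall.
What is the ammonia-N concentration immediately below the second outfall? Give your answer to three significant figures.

Below outfall 1: Q → 31.70 m³/s, C = (30.00·0.06500 + 1.700·21.00)/31.70 = 1.188 mg/L.
Below outfall 2: Q → 36.75 m³/s, C = (31.70·1.188 + 5.050·19.10)/36.75 = 3.649 mg/L.

3.65 mg/L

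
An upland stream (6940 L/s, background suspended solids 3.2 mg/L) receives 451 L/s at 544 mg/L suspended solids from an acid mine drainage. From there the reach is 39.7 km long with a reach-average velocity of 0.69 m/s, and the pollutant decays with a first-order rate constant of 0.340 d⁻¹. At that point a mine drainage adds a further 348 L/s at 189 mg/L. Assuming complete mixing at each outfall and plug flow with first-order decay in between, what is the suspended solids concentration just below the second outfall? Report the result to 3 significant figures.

Flow-weighted average: C = (6940·3.200 + 451.0·544.0) / 7391 = 267600/7391 = 36.20 mg/L; combined flow 7391 L/s.
Travel time t = 39.7·1000 / 0.69 = 57540 s = 15.98 h.
First-order decay: C = 36.20·exp(−k·t) = 36.20·0.7974 = 28.87 mg/L.
Second outfall: C = (7391·28.87 + 348.0·189.0)/7739 = 36.07 mg/L.

36.1 mg/L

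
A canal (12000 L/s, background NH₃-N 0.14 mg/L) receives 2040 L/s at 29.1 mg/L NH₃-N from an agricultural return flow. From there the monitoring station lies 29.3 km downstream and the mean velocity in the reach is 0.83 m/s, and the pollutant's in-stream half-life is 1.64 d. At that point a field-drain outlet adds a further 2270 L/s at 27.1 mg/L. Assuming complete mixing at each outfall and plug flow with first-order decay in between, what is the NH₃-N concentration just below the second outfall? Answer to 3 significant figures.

Mixed concentration C = ΣQC/ΣQ = (12000·0.1400 + 2040·29.10) / 14040 = 61040/14040 = 4.348 mg/L; combined flow 14040 L/s.
Travel time t = 29.3·1000 / 0.83 = 35300 s = 9.806 h.
Half-life 1.64 d → k = ln 2 / 1.64 = 0.4227 d⁻¹.
Applying C = C₀e^(−kt): 4.348 × 0.8414 = 3.658 mg/L.
At the second outfall, C = (14040·3.658 + 2270·27.10) / (14040 + 2270) = 6.921 mg/L.

6.92 mg/L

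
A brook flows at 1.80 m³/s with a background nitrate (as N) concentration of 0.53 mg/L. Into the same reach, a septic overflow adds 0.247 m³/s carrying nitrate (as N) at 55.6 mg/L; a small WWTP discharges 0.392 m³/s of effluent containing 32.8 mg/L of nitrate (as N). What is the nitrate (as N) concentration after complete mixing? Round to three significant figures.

Mass balance: C = (1.800·0.5300 + 0.2470·55.60 + 0.3920·32.80) / 2.439 = 27.54/2.439 = 11.29 mg/L.

11.3 mg/L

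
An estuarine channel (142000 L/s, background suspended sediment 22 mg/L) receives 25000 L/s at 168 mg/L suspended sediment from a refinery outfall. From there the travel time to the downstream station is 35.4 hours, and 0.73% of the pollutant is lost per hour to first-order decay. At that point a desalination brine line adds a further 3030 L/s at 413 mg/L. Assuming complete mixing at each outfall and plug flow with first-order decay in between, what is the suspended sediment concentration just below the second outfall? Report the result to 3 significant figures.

40.6 mg/L

Flow-weighted average: C = (142000·22.00 + 25000·168.0) / 167000 = 7324000/167000 = 43.86 mg/L; combined flow 167000 L/s.
0.73%/h lost → k = −ln(1 − 0.0073) = 0.007327 h⁻¹.
After decay, C = 43.86 × e^(−kt) = 43.86 × 0.7715 = 33.84 mg/L.
Second outfall: C = (167000·33.84 + 3030·413.0)/170000 = 40.59 mg/L.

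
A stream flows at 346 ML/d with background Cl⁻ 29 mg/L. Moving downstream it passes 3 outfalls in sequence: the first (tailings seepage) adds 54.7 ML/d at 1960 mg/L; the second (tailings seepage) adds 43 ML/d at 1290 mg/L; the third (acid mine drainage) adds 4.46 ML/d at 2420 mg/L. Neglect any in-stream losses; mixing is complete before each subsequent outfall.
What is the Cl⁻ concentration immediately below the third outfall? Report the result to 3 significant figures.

409 mg/L

Outfall 1: combined Q = 400.7 ML/d; C = (346.0·29.00 + 54.70·1960)/400.7 = 292.6 mg/L.
Outfall 2: combined Q = 443.7 ML/d; C = (400.7·292.6 + 43.00·1290)/443.7 = 389.3 mg/L.
Outfall 3: combined Q = 448.2 ML/d; C = (443.7·389.3 + 4.460·2420)/448.2 = 409.5 mg/L.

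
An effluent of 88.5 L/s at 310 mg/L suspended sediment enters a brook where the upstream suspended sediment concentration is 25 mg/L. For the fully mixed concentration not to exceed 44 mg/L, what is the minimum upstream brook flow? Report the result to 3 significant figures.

Set C_mix = 44: (Q·25.00 + 88.50·310.0) / (Q + 88.50) = 44
→ Q = 88.50·(310.0 − 44)/(44 − 25.00) = 1239 L/s.

1240 L/s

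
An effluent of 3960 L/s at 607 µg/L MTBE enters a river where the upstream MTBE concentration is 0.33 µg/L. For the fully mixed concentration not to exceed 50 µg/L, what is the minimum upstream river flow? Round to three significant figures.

Set C_mix = 50: (Q·0.3300 + 3960·607.0) / (Q + 3960) = 50
→ Q = 3960·(607.0 − 50)/(50 − 0.3300) = 44410 L/s.

44400 L/s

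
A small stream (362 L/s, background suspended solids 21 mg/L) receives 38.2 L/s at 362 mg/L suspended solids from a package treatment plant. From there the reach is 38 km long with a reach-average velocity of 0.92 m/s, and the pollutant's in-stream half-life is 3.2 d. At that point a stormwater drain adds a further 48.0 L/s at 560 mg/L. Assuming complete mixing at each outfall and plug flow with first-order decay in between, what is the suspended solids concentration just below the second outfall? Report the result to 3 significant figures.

Mass balance: C = (362.0·21.00 + 38.20·362.0) / 400.2 = 21430/400.2 = 53.55 mg/L; combined flow 400.2 L/s.
Travel time t = 38·1000 / 0.92 = 41300 s = 11.47 h.
Half-life 3.2 d → k = ln 2 / 3.2 = 0.2166 d⁻¹.
First-order decay: C = 53.55·exp(−k·t) = 53.55·0.9016 = 48.28 mg/L.
At the second outfall, C = (400.2·48.28 + 48.00·560.0) / (400.2 + 48.00) = 103.1 mg/L.

103 mg/L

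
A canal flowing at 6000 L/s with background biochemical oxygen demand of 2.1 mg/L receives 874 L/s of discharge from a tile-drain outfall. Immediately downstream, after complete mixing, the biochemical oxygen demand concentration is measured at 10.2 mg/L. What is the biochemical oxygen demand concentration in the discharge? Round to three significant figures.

65.8 mg/L

Mass balance: 6000·2.100 + 874.0·Cₑ = 6874·10.20
→ Cₑ = (6874·10.20 − 6000·2.100) / 874.0 = 65.81 mg/L.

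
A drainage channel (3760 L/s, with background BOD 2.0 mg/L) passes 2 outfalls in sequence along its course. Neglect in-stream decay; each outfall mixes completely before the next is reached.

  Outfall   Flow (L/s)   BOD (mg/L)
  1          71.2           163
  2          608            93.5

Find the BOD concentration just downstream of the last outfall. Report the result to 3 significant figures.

17.1 mg/L

Below outfall 1: Q → 3831 L/s, C = (3760·2.000 + 71.20·163.0)/3831 = 4.992 mg/L.
Below outfall 2: Q → 4439 L/s, C = (3831·4.992 + 608.0·93.50)/4439 = 17.11 mg/L.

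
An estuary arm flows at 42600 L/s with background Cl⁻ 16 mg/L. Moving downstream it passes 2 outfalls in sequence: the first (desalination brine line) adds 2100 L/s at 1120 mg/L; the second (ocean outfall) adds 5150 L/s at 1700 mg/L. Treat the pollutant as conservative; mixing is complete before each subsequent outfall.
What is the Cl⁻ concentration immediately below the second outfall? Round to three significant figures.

236 mg/L

Outfall 1: combined Q = 44700 L/s; C = (42600·16.00 + 2100·1120)/44700 = 67.87 mg/L.
Outfall 2: combined Q = 49850 L/s; C = (44700·67.87 + 5150·1700)/49850 = 236.5 mg/L.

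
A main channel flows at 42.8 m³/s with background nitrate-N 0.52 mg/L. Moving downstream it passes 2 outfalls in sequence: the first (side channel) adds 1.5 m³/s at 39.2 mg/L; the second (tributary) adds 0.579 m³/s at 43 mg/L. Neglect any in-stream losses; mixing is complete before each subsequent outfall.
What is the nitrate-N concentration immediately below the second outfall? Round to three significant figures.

2.36 mg/L

Outfall 1: combined Q = 44.30 m³/s; C = (42.80·0.5200 + 1.500·39.20)/44.30 = 1.830 mg/L.
Outfall 2: combined Q = 44.88 m³/s; C = (44.30·1.830 + 0.5790·43.00)/44.88 = 2.361 mg/L.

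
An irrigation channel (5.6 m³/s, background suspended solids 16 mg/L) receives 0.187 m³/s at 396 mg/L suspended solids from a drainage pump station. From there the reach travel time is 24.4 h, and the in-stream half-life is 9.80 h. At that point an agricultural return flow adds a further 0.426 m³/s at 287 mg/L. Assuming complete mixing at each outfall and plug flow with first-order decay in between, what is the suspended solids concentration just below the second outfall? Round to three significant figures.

After mixing, C = (5.600·16.00 + 0.1870·396.0) / 5.787 = 163.7/5.787 = 28.28 mg/L; combined flow 5.787 m³/s.
Half-life 9.80 h → k = ln 2 / 9.80 = 0.07073 h⁻¹ = 1.698 d⁻¹.
Applying C = C₀e^(−kt): 28.28 × 0.1780 = 5.035 mg/L.
Second outfall: C = (5.787·5.035 + 0.4260·287.0)/6.213 = 24.37 mg/L.

24.4 mg/L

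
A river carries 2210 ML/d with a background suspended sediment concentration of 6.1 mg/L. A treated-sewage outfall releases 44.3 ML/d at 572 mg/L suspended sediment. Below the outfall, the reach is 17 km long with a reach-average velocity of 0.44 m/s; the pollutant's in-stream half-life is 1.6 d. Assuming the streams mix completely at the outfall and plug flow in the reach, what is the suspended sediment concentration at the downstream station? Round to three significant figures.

14.2 mg/L

Mass balance: C = (2210·6.100 + 44.30·572.0) / 2254 = 38820/2254 = 17.22 mg/L.
Travel time t = 17·1000 / 0.44 = 38640 s = 10.73 h.
Half-life 1.6 d → k = ln 2 / 1.6 = 0.4332 d⁻¹.
First-order decay: C = 17.22·exp(−k·t) = 17.22·0.8239 = 14.19 mg/L.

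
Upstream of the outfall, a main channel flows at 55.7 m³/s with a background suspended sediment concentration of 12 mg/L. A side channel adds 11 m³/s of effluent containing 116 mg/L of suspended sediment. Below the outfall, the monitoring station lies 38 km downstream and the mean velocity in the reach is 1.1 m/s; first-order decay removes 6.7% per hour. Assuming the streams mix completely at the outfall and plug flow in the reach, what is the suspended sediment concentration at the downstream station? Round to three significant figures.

Conservation of mass: C = (55.70·12.00 + 11.00·116.0) / 66.70 = 1944/66.70 = 29.15 mg/L.
Travel time t = 38·1000 / 1.1 = 34550 s = 9.596 h.
6.7%/h lost → k = −ln(1 − 0.067) = 0.06935 h⁻¹.
Applying C = C₀e^(−kt): 29.15 × 0.5140 = 14.98 mg/L.

15.0 mg/L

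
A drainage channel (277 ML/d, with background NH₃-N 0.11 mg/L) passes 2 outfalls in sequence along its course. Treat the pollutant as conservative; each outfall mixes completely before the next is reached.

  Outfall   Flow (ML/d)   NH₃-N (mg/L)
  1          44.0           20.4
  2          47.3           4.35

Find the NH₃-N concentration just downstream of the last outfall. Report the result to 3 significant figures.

3.08 mg/L

Below outfall 1: Q → 321.0 ML/d, C = (277.0·0.1100 + 44.00·20.40)/321.0 = 2.891 mg/L.
Below outfall 2: Q → 368.3 ML/d, C = (321.0·2.891 + 47.30·4.350)/368.3 = 3.079 mg/L.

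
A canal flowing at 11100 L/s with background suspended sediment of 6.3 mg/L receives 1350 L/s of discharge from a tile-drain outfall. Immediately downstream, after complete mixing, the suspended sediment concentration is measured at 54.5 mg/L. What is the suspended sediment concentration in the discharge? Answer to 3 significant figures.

Mass balance: 11100·6.300 + 1350·Cₑ = 12450·54.50
→ Cₑ = (12450·54.50 − 11100·6.300) / 1350 = 450.8 mg/L.

451 mg/L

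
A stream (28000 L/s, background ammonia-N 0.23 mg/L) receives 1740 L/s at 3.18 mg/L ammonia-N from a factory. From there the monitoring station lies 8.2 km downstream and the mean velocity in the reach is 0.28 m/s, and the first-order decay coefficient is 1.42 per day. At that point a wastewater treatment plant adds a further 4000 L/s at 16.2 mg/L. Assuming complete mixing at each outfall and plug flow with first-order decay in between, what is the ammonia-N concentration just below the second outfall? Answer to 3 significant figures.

2.14 mg/L

Flow-weighted average: C = (28000·0.2300 + 1740·3.180) / 29740 = 11970/29740 = 0.4026 mg/L; combined flow 29740 L/s.
Travel time t = 8.2·1000 / 0.28 = 29290 s = 8.135 h.
Applying C = C₀e^(−kt): 0.4026 × 0.6180 = 0.2488 mg/L.
At the second outfall, C = (29740·0.2488 + 4000·16.20) / (29740 + 4000) = 2.140 mg/L.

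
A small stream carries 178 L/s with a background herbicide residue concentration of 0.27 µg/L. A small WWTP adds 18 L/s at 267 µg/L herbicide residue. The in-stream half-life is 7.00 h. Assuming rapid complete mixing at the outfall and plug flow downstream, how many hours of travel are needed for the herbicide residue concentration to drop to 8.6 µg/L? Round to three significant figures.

After mixing, C = (178.0·0.2700 + 18.00·267.0) / 196.0 = 4854/196.0 = 24.77 µg/L.
Half-life 7.00 h → k = ln 2 / 7.00 = 0.09902 h⁻¹ = 2.377 d⁻¹.
24.77·exp(−k·t) = 8.6 → t = ln(24.77/8.6)/k = 38450 s = 10.68 h.

10.7 h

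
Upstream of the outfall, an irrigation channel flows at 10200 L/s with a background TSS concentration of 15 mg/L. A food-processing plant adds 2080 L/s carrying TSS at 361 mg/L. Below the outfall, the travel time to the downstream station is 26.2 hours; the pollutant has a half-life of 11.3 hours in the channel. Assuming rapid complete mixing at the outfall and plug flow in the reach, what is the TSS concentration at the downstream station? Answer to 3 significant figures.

14.8 mg/L

Mass balance: C = (10200·15.00 + 2080·361.0) / 12280 = 903900/12280 = 73.61 mg/L.
Half-life 11.3 h → k = ln 2 / 11.3 = 0.06134 h⁻¹ = 1.472 d⁻¹.
After decay, C = 73.61 × e^(−kt) = 73.61 × 0.2005 = 14.76 mg/L.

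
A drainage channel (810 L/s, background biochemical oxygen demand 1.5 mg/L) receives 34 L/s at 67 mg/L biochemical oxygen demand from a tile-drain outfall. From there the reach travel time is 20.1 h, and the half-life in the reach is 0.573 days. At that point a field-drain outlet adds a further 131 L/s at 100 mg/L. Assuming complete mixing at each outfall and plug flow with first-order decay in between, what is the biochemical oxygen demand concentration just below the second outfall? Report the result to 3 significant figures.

Mixed concentration C = ΣQC/ΣQ = (810.0·1.500 + 34.00·67.00) / 844.0 = 3493/844.0 = 4.139 mg/L; combined flow 844.0 L/s.
Half-life 0.573 d → k = ln 2 / 0.573 = 1.210 d⁻¹.
After decay, C = 4.139 × e^(−kt) = 4.139 × 0.3631 = 1.503 mg/L.
At the second outfall, C = (844.0·1.503 + 131.0·100.0) / (844.0 + 131.0) = 14.74 mg/L.

14.7 mg/L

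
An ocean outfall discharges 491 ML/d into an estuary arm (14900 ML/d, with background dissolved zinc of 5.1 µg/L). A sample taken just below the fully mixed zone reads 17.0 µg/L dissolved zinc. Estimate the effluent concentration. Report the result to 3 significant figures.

Mass balance: 14900·5.100 + 491.0·Cₑ = 15390·17.00
→ Cₑ = (15390·17.00 − 14900·5.100) / 491.0 = 378.1 µg/L.

378 µg/L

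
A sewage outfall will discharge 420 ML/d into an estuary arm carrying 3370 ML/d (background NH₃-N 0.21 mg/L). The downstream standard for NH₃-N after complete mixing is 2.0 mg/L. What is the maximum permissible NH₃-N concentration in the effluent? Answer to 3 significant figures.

At the limit, (Qr·Cr + Qe·Cₑ)/(Qr + Qe) = 2.0:
Cₑ = (3790·2.0 − 3370·0.2100) / 420.0 = 16.36 mg/L.

16.4 mg/L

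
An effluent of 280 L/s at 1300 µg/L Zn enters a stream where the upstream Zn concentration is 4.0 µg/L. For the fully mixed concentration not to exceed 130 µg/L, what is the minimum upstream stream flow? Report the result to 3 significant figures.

Set C_mix = 130: (Q·4.000 + 280.0·1300) / (Q + 280.0) = 130
→ Q = 280.0·(1300 − 130)/(130 − 4.000) = 2600 L/s.

2600 L/s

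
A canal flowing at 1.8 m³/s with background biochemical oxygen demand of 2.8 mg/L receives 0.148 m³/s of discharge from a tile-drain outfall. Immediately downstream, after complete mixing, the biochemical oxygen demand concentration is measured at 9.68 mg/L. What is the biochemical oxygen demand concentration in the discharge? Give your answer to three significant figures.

Mass balance: 1.800·2.800 + 0.1480·Cₑ = 1.948·9.680
→ Cₑ = (1.948·9.680 − 1.800·2.800) / 0.1480 = 93.36 mg/L.

93.4 mg/L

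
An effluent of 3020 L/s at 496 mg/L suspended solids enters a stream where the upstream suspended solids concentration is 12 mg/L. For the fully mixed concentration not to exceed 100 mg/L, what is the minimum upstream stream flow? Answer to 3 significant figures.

13600 L/s

Set C_mix = 100: (Q·12.00 + 3020·496.0) / (Q + 3020) = 100
→ Q = 3020·(496.0 − 100)/(100 − 12.00) = 13590 L/s.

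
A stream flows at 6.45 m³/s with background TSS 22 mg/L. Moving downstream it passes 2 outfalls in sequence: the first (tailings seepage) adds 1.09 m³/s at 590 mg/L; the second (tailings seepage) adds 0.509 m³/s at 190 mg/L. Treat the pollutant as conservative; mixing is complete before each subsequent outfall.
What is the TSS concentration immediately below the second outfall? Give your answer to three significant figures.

110 mg/L

Below outfall 1: Q → 7.540 m³/s, C = (6.450·22.00 + 1.090·590.0)/7.540 = 104.1 mg/L.
Below outfall 2: Q → 8.049 m³/s, C = (7.540·104.1 + 0.5090·190.0)/8.049 = 109.5 mg/L.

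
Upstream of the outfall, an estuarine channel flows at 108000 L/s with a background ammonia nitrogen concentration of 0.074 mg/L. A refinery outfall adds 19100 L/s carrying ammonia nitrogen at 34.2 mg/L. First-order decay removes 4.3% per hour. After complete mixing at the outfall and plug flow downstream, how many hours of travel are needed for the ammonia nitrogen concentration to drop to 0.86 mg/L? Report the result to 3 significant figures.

41.0 h

Conservation of mass: C = (108000·0.07400 + 19100·34.20) / 127100 = 661200/127100 = 5.202 mg/L.
4.3%/h lost → k = −ln(1 − 0.043) = 0.04395 h⁻¹.
5.202·exp(−k·t) = 0.86 → t = ln(5.202/0.86)/k = 147400 s = 40.95 h.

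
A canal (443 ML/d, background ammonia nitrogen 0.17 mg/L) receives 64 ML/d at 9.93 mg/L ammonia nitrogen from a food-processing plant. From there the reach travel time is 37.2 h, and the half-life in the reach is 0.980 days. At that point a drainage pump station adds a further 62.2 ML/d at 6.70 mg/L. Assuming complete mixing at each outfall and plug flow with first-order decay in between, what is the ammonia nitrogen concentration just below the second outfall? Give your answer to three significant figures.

Mixed concentration C = ΣQC/ΣQ = (443.0·0.1700 + 64.00·9.930) / 507.0 = 710.8/507.0 = 1.402 mg/L; combined flow 507.0 ML/d.
Half-life 0.980 d → k = ln 2 / 0.980 = 0.7073 d⁻¹.
First-order decay: C = 1.402·exp(−k·t) = 1.402·0.3341 = 0.4684 mg/L.
At the second outfall, C = (507.0·0.4684 + 62.20·6.700) / (507.0 + 62.20) = 1.149 mg/L.

1.15 mg/L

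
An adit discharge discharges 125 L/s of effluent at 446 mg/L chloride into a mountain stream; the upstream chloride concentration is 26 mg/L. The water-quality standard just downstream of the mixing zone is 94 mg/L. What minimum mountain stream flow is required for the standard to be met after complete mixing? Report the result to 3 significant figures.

647 L/s

Set C_mix = 94: (Q·26.00 + 125.0·446.0) / (Q + 125.0) = 94
→ Q = 125.0·(446.0 − 94)/(94 − 26.00) = 647.1 L/s.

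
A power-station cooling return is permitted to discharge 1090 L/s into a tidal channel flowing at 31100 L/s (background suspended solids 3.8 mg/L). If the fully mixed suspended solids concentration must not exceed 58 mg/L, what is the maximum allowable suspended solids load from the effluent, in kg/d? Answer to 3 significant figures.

Mass balance at the limit: 31100·3.800 + 1090·Cₑ = 32190·58 → Cₑ = 1604 mg/L.
1090 L/s = 1.090 m³/s. Load = 1.090 m³/s × 1604 g/m³ × 86 400 s/d = 151100 kg/d.

151000 kg/d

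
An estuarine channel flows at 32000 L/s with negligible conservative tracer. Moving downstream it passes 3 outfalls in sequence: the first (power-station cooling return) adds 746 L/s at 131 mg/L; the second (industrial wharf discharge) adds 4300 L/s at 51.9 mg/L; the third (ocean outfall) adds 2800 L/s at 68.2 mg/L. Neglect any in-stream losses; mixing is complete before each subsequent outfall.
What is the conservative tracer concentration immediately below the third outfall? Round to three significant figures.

Below outfall 1: Q → 32750 L/s, C = (32000·0 + 746.0·131.0)/32750 = 2.984 mg/L.
Below outfall 2: Q → 37050 L/s, C = (32750·2.984 + 4300·51.90)/37050 = 8.662 mg/L.
Below outfall 3: Q → 39850 L/s, C = (37050·8.662 + 2800·68.20)/39850 = 12.85 mg/L.

12.8 mg/L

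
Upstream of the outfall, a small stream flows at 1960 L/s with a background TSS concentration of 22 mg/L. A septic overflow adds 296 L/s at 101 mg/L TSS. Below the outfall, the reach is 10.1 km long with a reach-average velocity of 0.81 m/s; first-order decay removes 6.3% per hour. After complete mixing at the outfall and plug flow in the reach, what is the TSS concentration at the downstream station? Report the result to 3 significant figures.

25.8 mg/L

Mixed concentration C = ΣQC/ΣQ = (1960·22.00 + 296.0·101.0) / 2256 = 73020/2256 = 32.37 mg/L.
Travel time t = 10.1·1000 / 0.81 = 12470 s = 3.464 h.
6.3%/h lost → k = −ln(1 − 0.063) = 0.06507 h⁻¹.
After decay, C = 32.37 × e^(−kt) = 32.37 × 0.7982 = 25.83 mg/L.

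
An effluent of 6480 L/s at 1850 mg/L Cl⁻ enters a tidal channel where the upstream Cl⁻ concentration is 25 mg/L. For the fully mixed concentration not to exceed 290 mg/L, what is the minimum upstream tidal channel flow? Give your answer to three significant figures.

Set C_mix = 290: (Q·25.00 + 6480·1850) / (Q + 6480) = 290
→ Q = 6480·(1850 − 290)/(290 − 25.00) = 38150 L/s.

38100 L/s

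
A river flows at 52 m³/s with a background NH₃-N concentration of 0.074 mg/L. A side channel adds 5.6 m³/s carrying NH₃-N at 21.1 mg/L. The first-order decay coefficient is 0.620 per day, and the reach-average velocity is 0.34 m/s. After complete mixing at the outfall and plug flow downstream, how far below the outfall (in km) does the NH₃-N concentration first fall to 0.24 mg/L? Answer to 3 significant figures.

103 km

Flow-weighted average: C = (52.00·0.07400 + 5.600·21.10) / 57.60 = 122.0/57.60 = 2.118 mg/L.
Set 2.118·exp(−k·t) = 0.24 → t = ln(2.118/0.24)/k = 303500 s = 84.30 h.
Distance = v·t = 0.34·303500 = 103200 m = 103.2 km.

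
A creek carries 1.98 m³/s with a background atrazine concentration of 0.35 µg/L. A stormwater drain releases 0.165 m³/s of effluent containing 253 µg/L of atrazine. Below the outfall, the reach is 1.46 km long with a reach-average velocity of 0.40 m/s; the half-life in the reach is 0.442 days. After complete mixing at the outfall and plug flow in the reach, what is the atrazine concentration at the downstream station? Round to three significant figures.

18.5 µg/L

Flow-weighted average: C = (1.980·0.3500 + 0.1650·253.0) / 2.145 = 42.44/2.145 = 19.78 µg/L.
Travel time t = 1.46·1000 / 0.40 = 3650 s = 1.014 h.
Half-life 0.442 d → k = ln 2 / 0.442 = 1.568 d⁻¹.
Decay over the reach: 19.78·exp(−kt) = 19.78·0.9359 = 18.52 µg/L.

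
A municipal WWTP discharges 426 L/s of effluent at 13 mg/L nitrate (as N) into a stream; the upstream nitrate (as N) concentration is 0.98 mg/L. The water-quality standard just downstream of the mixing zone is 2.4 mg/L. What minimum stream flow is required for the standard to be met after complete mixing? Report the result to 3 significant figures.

Set C_mix = 2.4: (Q·0.9800 + 426.0·13.00) / (Q + 426.0) = 2.4
→ Q = 426.0·(13.00 − 2.4)/(2.4 − 0.9800) = 3180 L/s.

3180 L/s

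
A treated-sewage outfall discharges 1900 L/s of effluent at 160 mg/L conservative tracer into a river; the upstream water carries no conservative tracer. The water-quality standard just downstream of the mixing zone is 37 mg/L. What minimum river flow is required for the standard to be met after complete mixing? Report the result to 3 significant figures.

6320 L/s

Set C_mix = 37: (Q·0 + 1900·160.0) / (Q + 1900) = 37
→ Q = 1900·(160.0 − 37)/(37 − 0) = 6316 L/s.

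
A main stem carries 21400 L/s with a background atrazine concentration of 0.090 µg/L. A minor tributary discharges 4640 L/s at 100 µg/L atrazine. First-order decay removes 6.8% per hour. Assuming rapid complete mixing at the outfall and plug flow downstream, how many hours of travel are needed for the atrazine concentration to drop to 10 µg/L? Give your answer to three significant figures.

8.26 h

After mixing, C = (21400·0.09000 + 4640·100.0) / 26040 = 465900/26040 = 17.89 µg/L.
6.8%/h lost → k = −ln(1 − 0.068) = 0.07042 h⁻¹.
17.89·exp(−k·t) = 10 → t = ln(17.89/10)/k = 29740 s = 8.262 h.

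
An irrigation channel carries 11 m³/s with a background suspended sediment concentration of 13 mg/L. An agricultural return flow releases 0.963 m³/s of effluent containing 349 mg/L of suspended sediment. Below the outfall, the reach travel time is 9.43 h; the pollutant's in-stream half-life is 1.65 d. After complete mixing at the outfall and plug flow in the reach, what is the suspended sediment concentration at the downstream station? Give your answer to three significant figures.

After mixing, C = (11.00·13.00 + 0.9630·349.0) / 11.96 = 479.1/11.96 = 40.05 mg/L.
Half-life 1.65 d → k = ln 2 / 1.65 = 0.4201 d⁻¹.
First-order decay: C = 40.05·exp(−k·t) = 40.05·0.8478 = 33.95 mg/L.

34.0 mg/L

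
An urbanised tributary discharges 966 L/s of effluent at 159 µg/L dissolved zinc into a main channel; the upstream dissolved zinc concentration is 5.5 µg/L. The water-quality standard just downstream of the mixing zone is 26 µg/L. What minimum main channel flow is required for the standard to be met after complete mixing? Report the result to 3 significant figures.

6270 L/s

Set C_mix = 26: (Q·5.500 + 966.0·159.0) / (Q + 966.0) = 26
→ Q = 966.0·(159.0 − 26)/(26 − 5.500) = 6267 L/s.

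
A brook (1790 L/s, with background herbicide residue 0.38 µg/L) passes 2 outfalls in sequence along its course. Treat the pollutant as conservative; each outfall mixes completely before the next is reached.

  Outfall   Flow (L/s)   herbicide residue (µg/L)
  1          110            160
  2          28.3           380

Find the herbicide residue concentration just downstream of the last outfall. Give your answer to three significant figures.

Outfall 1: combined Q = 1900 L/s; C = (1790·0.3800 + 110.0·160.0)/1900 = 9.621 µg/L.
Outfall 2: combined Q = 1928 L/s; C = (1900·9.621 + 28.30·380.0)/1928 = 15.06 µg/L.

15.1 µg/L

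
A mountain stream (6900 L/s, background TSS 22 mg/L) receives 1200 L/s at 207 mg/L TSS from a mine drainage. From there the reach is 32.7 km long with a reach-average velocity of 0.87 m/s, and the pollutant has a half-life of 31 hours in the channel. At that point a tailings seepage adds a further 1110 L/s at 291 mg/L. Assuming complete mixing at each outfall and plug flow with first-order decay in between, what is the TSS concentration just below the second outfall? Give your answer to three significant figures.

Flow-weighted average: C = (6900·22.00 + 1200·207.0) / 8100 = 400200/8100 = 49.41 mg/L; combined flow 8100 L/s.
Travel time t = 32.7·1000 / 0.87 = 37590 s = 10.44 h.
Half-life 31 h → k = ln 2 / 31 = 0.02236 h⁻¹ = 0.5366 d⁻¹.
First-order decay: C = 49.41·exp(−k·t) = 49.41·0.7918 = 39.12 mg/L.
At the second outfall, C = (8100·39.12 + 1110·291.0) / (8100 + 1110) = 69.48 mg/L.

69.5 mg/L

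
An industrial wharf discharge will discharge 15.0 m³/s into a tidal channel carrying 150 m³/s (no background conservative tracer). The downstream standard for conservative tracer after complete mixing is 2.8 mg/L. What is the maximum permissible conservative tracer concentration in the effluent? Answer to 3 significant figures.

At the limit, (Qr·Cr + Qe·Cₑ)/(Qr + Qe) = 2.8:
Cₑ = (165.0·2.8 − 150.0·0) / 15.00 = 30.80 mg/L.

30.8 mg/L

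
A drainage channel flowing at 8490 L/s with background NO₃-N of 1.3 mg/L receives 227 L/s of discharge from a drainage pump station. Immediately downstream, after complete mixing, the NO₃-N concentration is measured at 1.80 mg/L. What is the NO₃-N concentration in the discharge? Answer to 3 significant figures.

Mass balance: 8490·1.300 + 227.0·Cₑ = 8717·1.800
→ Cₑ = (8717·1.800 − 8490·1.300) / 227.0 = 20.50 mg/L.

20.5 mg/L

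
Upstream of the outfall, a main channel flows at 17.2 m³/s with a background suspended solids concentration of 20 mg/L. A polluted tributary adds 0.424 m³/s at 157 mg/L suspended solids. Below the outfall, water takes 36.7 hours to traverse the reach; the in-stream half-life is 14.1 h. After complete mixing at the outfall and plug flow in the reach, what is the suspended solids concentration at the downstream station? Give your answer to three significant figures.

3.83 mg/L

Mass balance: C = (17.20·20.00 + 0.4240·157.0) / 17.62 = 410.6/17.62 = 23.30 mg/L.
Half-life 14.1 h → k = ln 2 / 14.1 = 0.04916 h⁻¹ = 1.180 d⁻¹.
Decay over the reach: 23.30·exp(−kt) = 23.30·0.1646 = 3.835 mg/L.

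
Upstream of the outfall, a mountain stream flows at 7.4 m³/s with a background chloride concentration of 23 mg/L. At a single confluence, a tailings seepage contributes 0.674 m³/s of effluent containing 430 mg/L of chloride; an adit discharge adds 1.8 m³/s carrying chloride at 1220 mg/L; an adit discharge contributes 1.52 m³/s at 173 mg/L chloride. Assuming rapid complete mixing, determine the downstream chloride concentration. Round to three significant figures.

Mass balance: C = (7.400·23.00 + 0.6740·430.0 + 1.800·1220 + 1.520·173.0) / 11.39 = 2919/11.39 = 256.2 mg/L.

256 mg/L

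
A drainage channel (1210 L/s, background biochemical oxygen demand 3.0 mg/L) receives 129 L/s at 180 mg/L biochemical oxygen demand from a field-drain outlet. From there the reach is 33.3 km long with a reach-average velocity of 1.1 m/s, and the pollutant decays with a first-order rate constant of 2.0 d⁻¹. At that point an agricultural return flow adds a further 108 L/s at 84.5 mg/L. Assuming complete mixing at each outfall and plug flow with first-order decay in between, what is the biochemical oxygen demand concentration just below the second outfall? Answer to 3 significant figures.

15.5 mg/L

Conservation of mass: C = (1210·3.000 + 129.0·180.0) / 1339 = 26850/1339 = 20.05 mg/L; combined flow 1339 L/s.
Travel time t = 33.3·1000 / 1.1 = 30270 s = 8.409 h.
Decay over the reach: 20.05·exp(−kt) = 20.05·0.4962 = 9.950 mg/L.
Second outfall: C = (1339·9.950 + 108.0·84.50)/1447 = 15.51 mg/L.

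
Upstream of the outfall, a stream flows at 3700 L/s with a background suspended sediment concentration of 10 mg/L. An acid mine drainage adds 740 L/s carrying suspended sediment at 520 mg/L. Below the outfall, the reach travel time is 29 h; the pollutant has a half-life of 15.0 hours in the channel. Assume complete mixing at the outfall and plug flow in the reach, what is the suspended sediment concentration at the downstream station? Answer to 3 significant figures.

24.9 mg/L

Flow-weighted average: C = (3700·10.00 + 740.0·520.0) / 4440 = 421800/4440 = 95.00 mg/L.
Half-life 15.0 h → k = ln 2 / 15.0 = 0.04621 h⁻¹ = 1.109 d⁻¹.
Applying C = C₀e^(−kt): 95.00 × 0.2618 = 24.87 mg/L.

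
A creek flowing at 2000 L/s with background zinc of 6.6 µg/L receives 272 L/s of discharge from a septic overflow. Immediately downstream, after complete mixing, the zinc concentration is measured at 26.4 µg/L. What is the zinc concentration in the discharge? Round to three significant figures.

Mass balance: 2000·6.600 + 272.0·Cₑ = 2272·26.40
→ Cₑ = (2272·26.40 − 2000·6.600) / 272.0 = 172.0 µg/L.

172 µg/L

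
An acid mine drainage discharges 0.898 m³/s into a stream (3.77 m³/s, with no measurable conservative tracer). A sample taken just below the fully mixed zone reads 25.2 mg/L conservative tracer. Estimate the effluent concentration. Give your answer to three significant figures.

Mass balance: 3.770·0 + 0.8980·Cₑ = 4.668·25.20
→ Cₑ = (4.668·25.20 − 3.770·0) / 0.8980 = 131.0 mg/L.

131 mg/L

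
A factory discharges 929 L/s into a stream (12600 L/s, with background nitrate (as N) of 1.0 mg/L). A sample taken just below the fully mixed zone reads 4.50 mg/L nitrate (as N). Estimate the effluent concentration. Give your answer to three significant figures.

Mass balance: 12600·1.000 + 929.0·Cₑ = 13530·4.500
→ Cₑ = (13530·4.500 − 12600·1.000) / 929.0 = 51.97 mg/L.

52.0 mg/L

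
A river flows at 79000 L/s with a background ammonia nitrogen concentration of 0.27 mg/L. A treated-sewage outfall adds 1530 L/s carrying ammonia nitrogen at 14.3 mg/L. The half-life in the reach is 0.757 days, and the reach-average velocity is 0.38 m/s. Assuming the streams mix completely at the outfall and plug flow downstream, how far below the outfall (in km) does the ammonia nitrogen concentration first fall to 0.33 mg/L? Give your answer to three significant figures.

After mixing, C = (79000·0.2700 + 1530·14.30) / 80530 = 43210/80530 = 0.5366 mg/L.
Half-life 0.757 d → k = ln 2 / 0.757 = 0.9157 d⁻¹.
Set 0.5366·exp(−k·t) = 0.33 → t = ln(0.5366/0.33)/k = 45870 s = 12.74 h.
Distance = v·t = 0.38·45870 = 17430 m = 17.43 km.

17.4 km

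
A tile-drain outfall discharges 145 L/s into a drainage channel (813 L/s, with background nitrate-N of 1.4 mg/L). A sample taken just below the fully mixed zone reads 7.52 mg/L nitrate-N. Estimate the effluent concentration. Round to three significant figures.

41.8 mg/L

Mass balance: 813.0·1.400 + 145.0·Cₑ = 958.0·7.520
→ Cₑ = (958.0·7.520 − 813.0·1.400) / 145.0 = 41.83 mg/L.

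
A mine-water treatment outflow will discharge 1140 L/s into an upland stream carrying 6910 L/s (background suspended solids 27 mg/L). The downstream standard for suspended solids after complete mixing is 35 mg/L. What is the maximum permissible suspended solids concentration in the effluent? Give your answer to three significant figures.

83.5 mg/L

At the limit, (Qr·Cr + Qe·Cₑ)/(Qr + Qe) = 35:
Cₑ = (8050·35 − 6910·27.00) / 1140 = 83.49 mg/L.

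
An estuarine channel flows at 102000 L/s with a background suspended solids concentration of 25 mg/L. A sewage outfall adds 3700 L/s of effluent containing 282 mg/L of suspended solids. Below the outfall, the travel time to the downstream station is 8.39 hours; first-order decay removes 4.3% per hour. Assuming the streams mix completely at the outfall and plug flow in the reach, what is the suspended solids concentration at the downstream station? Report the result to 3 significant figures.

23.5 mg/L

Flow-weighted average: C = (102000·25.00 + 3700·282.0) / 105700 = 3593000/105700 = 34.00 mg/L.
4.3%/h lost → k = −ln(1 − 0.043) = 0.04395 h⁻¹.
Decay over the reach: 34.00·exp(−kt) = 34.00·0.6916 = 23.51 mg/L.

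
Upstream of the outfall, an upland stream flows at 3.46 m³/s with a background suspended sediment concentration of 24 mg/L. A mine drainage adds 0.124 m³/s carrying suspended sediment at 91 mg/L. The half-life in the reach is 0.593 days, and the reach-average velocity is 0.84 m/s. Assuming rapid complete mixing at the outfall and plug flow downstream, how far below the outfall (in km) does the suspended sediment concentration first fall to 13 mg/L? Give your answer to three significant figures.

43.8 km

Mass balance: C = (3.460·24.00 + 0.1240·91.00) / 3.584 = 94.32/3.584 = 26.32 mg/L.
Half-life 0.593 d → k = ln 2 / 0.593 = 1.169 d⁻¹.
Set 26.32·exp(−k·t) = 13 → t = ln(26.32/13)/k = 52130 s = 14.48 h.
Distance = v·t = 0.84·52130 = 43790 m = 43.79 km.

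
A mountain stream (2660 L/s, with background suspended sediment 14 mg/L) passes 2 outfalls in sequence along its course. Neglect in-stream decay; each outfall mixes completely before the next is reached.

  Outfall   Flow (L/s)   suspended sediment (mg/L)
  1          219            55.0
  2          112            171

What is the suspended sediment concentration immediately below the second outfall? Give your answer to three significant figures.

22.9 mg/L

Outfall 1: combined Q = 2879 L/s; C = (2660·14.00 + 219.0·55.00)/2879 = 17.12 mg/L.
Outfall 2: combined Q = 2991 L/s; C = (2879·17.12 + 112.0·171.0)/2991 = 22.88 mg/L.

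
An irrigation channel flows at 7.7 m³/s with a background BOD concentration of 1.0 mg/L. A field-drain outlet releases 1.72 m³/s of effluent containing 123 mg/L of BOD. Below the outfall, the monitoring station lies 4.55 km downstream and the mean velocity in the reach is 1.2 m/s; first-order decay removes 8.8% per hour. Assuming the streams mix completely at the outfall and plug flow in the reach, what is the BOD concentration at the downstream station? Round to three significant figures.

Conservation of mass: C = (7.700·1.000 + 1.720·123.0) / 9.420 = 219.3/9.420 = 23.28 mg/L.
Travel time t = 4.55·1000 / 1.2 = 3792 s = 1.053 h.
8.8%/h lost → k = −ln(1 − 0.088) = 0.09212 h⁻¹.
Applying C = C₀e^(−kt): 23.28 × 0.9075 = 21.12 mg/L.

21.1 mg/L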